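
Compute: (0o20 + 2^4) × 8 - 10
Convert 0o20 (octal) → 2×8 = 16 (decimal)
Convert 2^4 (power) → 16 (decimal)
Expression in decimal: (16 + 16) × 8 - 10
Parentheses first: 16 + 16 = 32
Multiply: 32 × 8 = 256
Subtract: 256 - 10 = 246
246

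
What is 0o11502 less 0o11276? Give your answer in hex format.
Convert 0o11502 (octal) → 1×4096 + 1×512 + 5×64 + 2 = 4930 (decimal)
Convert 0o11276 (octal) → 1×4096 + 1×512 + 2×64 + 7×8 + 6 = 4798 (decimal)
Compute 4930 - 4798 = 132
Convert 132 (decimal) → 132 = 8×16 + 4 → 0x84 (hexadecimal)
0x84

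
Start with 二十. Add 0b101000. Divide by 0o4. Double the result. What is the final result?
Convert 二十 (Chinese numeral) → 2×10 = 20 (decimal)
Start: 20
Convert 0b101000 (binary) → 32 + 8 = 40 (decimal)
20 + 40 = 60
Convert 0o4 (octal) → 4 (decimal)
60 ÷ 4 = 15
15 × 2 = 30
30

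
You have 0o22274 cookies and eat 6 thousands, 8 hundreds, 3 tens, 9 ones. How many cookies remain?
Convert 0o22274 (octal) → 2×4096 + 2×512 + 2×64 + 7×8 + 4 = 9404 (decimal)
Convert 6 thousands, 8 hundreds, 3 tens, 9 ones (place-value notation) → 6×1000 + 8×100 + 3×10 + 9 = 6839 (decimal)
Compute 9404 - 6839 = 2565
2565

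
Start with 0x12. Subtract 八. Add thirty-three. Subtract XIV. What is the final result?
Convert 0x12 (hexadecimal) → 1×16 + 2 = 18 (decimal)
Start: 18
Convert 八 (Chinese numeral) → 8 (decimal)
18 - 8 = 10
Convert thirty-three (English words) → 33 (decimal)
10 + 33 = 43
Convert XIV (Roman numeral) → 10 + 4 = 14 (decimal)
43 - 14 = 29
29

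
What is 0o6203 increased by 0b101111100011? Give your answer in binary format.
Convert 0o6203 (octal) → 6×512 + 2×64 + 3 = 3203 (decimal)
Convert 0b101111100011 (binary) → 2048 + 512 + 256 + 128 + 64 + 32 + 2 + 1 = 3043 (decimal)
Compute 3203 + 3043 = 6246
Convert 6246 (decimal) → 6246 = 4096 + 2048 + 64 + 32 + 4 + 2 → 0b1100001100110 (binary)
0b1100001100110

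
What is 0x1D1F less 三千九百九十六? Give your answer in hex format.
Convert 0x1D1F (hexadecimal) → 1×4096 + 13×256 + 1×16 + 15 = 7455 (decimal)
Convert 三千九百九十六 (Chinese numeral) → 3×1000 + 9×100 + 9×10 + 6 = 3996 (decimal)
Compute 7455 - 3996 = 3459
Convert 3459 (decimal) → 3459 = 13×256 + 8×16 + 3 → 0xD83 (hexadecimal)
0xD83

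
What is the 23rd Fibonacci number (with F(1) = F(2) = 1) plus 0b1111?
The 23rd Fibonacci number (with F(1) = F(2) = 1) = 28657
Convert 0b1111 (binary) → 8 + 4 + 2 + 1 = 15 (decimal)
Compute 28657 + 15 = 28672
28672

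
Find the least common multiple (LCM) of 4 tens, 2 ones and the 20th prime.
Convert 4 tens, 2 ones (place-value notation) → 4×10 + 2 = 42 (decimal)
Convert the 20th prime (prime index) → 71 (decimal)
Compute lcm(42, 71) = 2982
2982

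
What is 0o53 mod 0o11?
Convert 0o53 (octal) → 5×8 + 3 = 43 (decimal)
Convert 0o11 (octal) → 1×8 + 1 = 9 (decimal)
Compute 43 mod 9 = 7
7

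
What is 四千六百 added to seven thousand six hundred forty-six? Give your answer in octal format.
Convert 四千六百 (Chinese numeral) → 4×1000 + 6×100 = 4600 (decimal)
Convert seven thousand six hundred forty-six (English words) → 7×1000 + 6×100 + 46 = 7646 (decimal)
Compute 4600 + 7646 = 12246
Convert 12246 (decimal) → 12246 = 2×4096 + 7×512 + 7×64 + 2×8 + 6 → 0o27726 (octal)
0o27726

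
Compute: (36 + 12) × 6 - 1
Parentheses first: 36 + 12 = 48
Multiply: 48 × 6 = 288
Subtract: 288 - 1 = 287
287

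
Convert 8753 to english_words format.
Convert 8753 (decimal) → 8753 = 8×1000 + 7×100 + 53 → eight thousand seven hundred fifty-three (English words)
eight thousand seven hundred fifty-three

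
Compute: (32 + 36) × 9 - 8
Parentheses first: 32 + 36 = 68
Multiply: 68 × 9 = 612
Subtract: 612 - 8 = 604
604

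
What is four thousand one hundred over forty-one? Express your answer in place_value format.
Convert four thousand one hundred (English words) → 4×1000 + 1×100 = 4100 (decimal)
Convert forty-one (English words) → 41 (decimal)
Compute 4100 ÷ 41 = 100
Convert 100 (decimal) → 100 = 1×100 → 1 hundred (place-value notation)
1 hundred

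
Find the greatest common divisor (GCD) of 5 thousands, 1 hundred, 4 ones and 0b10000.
Convert 5 thousands, 1 hundred, 4 ones (place-value notation) → 5×1000 + 1×100 + 4 = 5104 (decimal)
Convert 0b10000 (binary) → 16 (decimal)
Compute gcd(5104, 16) = 16
16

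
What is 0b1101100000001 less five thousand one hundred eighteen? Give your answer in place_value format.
Convert 0b1101100000001 (binary) → 4096 + 2048 + 512 + 256 + 1 = 6913 (decimal)
Convert five thousand one hundred eighteen (English words) → 5×1000 + 1×100 + 18 = 5118 (decimal)
Compute 6913 - 5118 = 1795
Convert 1795 (decimal) → 1795 = 1×1000 + 7×100 + 9×10 + 5 → 1 thousand, 7 hundreds, 9 tens, 5 ones (place-value notation)
1 thousand, 7 hundreds, 9 tens, 5 ones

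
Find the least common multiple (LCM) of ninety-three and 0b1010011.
Convert ninety-three (English words) → 93 (decimal)
Convert 0b1010011 (binary) → 64 + 16 + 2 + 1 = 83 (decimal)
Compute lcm(93, 83) = 7719
7719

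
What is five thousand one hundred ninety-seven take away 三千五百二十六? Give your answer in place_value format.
Convert five thousand one hundred ninety-seven (English words) → 5×1000 + 1×100 + 97 = 5197 (decimal)
Convert 三千五百二十六 (Chinese numeral) → 3×1000 + 5×100 + 2×10 + 6 = 3526 (decimal)
Compute 5197 - 3526 = 1671
Convert 1671 (decimal) → 1671 = 1×1000 + 6×100 + 7×10 + 1 → 1 thousand, 6 hundreds, 7 tens, 1 one (place-value notation)
1 thousand, 6 hundreds, 7 tens, 1 one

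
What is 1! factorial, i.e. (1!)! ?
Convert 1! (factorial) → 1 (decimal)
Compute 1! = 1
1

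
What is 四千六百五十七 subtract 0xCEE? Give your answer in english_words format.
Convert 四千六百五十七 (Chinese numeral) → 4×1000 + 6×100 + 5×10 + 7 = 4657 (decimal)
Convert 0xCEE (hexadecimal) → 12×256 + 14×16 + 14 = 3310 (decimal)
Compute 4657 - 3310 = 1347
Convert 1347 (decimal) → 1347 = 1×1000 + 3×100 + 47 → one thousand three hundred forty-seven (English words)
one thousand three hundred forty-seven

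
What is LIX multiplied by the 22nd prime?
Convert LIX (Roman numeral) → 50 + 9 = 59 (decimal)
Convert the 22nd prime (prime index) → 79 (decimal)
Compute 59 × 79 = 4661
4661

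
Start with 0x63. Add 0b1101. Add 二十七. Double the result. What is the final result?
Convert 0x63 (hexadecimal) → 6×16 + 3 = 99 (decimal)
Start: 99
Convert 0b1101 (binary) → 8 + 4 + 1 = 13 (decimal)
99 + 13 = 112
Convert 二十七 (Chinese numeral) → 2×10 + 7 = 27 (decimal)
112 + 27 = 139
139 × 2 = 278
278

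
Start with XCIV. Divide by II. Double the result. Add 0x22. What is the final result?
Convert XCIV (Roman numeral) → 90 + 4 = 94 (decimal)
Start: 94
Convert II (Roman numeral) → 1 + 1 = 2 (decimal)
94 ÷ 2 = 47
47 × 2 = 94
Convert 0x22 (hexadecimal) → 2×16 + 2 = 34 (decimal)
94 + 34 = 128
128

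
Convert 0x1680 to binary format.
Convert 0x1680 (hexadecimal) → 1×4096 + 6×256 + 8×16 = 5760 (decimal)
Convert 5760 (decimal) → 5760 = 4096 + 1024 + 512 + 128 → 0b1011010000000 (binary)
0b1011010000000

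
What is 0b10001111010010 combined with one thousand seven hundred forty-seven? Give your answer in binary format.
Convert 0b10001111010010 (binary) → 8192 + 512 + 256 + 128 + 64 + 16 + 2 = 9170 (decimal)
Convert one thousand seven hundred forty-seven (English words) → 1×1000 + 7×100 + 47 = 1747 (decimal)
Compute 9170 + 1747 = 10917
Convert 10917 (decimal) → 10917 = 8192 + 2048 + 512 + 128 + 32 + 4 + 1 → 0b10101010100101 (binary)
0b10101010100101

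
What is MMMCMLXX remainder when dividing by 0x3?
Convert MMMCMLXX (Roman numeral) → 1000 + 1000 + 1000 + 900 + 50 + 10 + 10 = 3970 (decimal)
Convert 0x3 (hexadecimal) → 3 (decimal)
Compute 3970 mod 3 = 1
1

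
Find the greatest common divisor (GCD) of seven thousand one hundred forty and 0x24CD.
Convert seven thousand one hundred forty (English words) → 7×1000 + 1×100 + 40 = 7140 (decimal)
Convert 0x24CD (hexadecimal) → 2×4096 + 4×256 + 12×16 + 13 = 9421 (decimal)
Compute gcd(7140, 9421) = 1
1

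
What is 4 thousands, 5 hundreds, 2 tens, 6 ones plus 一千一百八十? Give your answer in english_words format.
Convert 4 thousands, 5 hundreds, 2 tens, 6 ones (place-value notation) → 4×1000 + 5×100 + 2×10 + 6 = 4526 (decimal)
Convert 一千一百八十 (Chinese numeral) → 1×1000 + 1×100 + 8×10 = 1180 (decimal)
Compute 4526 + 1180 = 5706
Convert 5706 (decimal) → 5706 = 5×1000 + 7×100 + 6 → five thousand seven hundred six (English words)
five thousand seven hundred six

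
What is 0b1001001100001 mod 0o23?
Convert 0b1001001100001 (binary) → 4096 + 512 + 64 + 32 + 1 = 4705 (decimal)
Convert 0o23 (octal) → 2×8 + 3 = 19 (decimal)
Compute 4705 mod 19 = 12
12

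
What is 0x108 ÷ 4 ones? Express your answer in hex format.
Convert 0x108 (hexadecimal) → 1×256 + 8 = 264 (decimal)
Convert 4 ones (place-value notation) → 4 (decimal)
Compute 264 ÷ 4 = 66
Convert 66 (decimal) → 66 = 4×16 + 2 → 0x42 (hexadecimal)
0x42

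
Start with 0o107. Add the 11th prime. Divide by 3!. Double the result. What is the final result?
Convert 0o107 (octal) → 1×64 + 7 = 71 (decimal)
Start: 71
Convert the 11th prime (prime index) → 31 (decimal)
71 + 31 = 102
Convert 3! (factorial) → 6 (decimal)
102 ÷ 6 = 17
17 × 2 = 34
34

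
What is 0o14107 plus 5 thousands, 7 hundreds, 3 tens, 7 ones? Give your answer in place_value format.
Convert 0o14107 (octal) → 1×4096 + 4×512 + 1×64 + 7 = 6215 (decimal)
Convert 5 thousands, 7 hundreds, 3 tens, 7 ones (place-value notation) → 5×1000 + 7×100 + 3×10 + 7 = 5737 (decimal)
Compute 6215 + 5737 = 11952
Convert 11952 (decimal) → 11952 = 11×1000 + 9×100 + 5×10 + 2 → 11 thousands, 9 hundreds, 5 tens, 2 ones (place-value notation)
11 thousands, 9 hundreds, 5 tens, 2 ones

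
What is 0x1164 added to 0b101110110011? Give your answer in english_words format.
Convert 0x1164 (hexadecimal) → 1×4096 + 1×256 + 6×16 + 4 = 4452 (decimal)
Convert 0b101110110011 (binary) → 2048 + 512 + 256 + 128 + 32 + 16 + 2 + 1 = 2995 (decimal)
Compute 4452 + 2995 = 7447
Convert 7447 (decimal) → 7447 = 7×1000 + 4×100 + 47 → seven thousand four hundred forty-seven (English words)
seven thousand four hundred forty-seven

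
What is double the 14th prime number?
The 14th prime number = 43
Compute 43 × 2 = 86
86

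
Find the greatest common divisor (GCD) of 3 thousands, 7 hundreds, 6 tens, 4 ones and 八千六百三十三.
Convert 3 thousands, 7 hundreds, 6 tens, 4 ones (place-value notation) → 3×1000 + 7×100 + 6×10 + 4 = 3764 (decimal)
Convert 八千六百三十三 (Chinese numeral) → 8×1000 + 6×100 + 3×10 + 3 = 8633 (decimal)
Compute gcd(3764, 8633) = 1
1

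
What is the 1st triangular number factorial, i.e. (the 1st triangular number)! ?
Convert the 1st triangular number (triangular index) → 1×2/2 = 1 (decimal)
Compute 1! = 1
1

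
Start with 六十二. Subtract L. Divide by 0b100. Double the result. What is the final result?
Convert 六十二 (Chinese numeral) → 6×10 + 2 = 62 (decimal)
Start: 62
Convert L (Roman numeral) → 50 (decimal)
62 - 50 = 12
Convert 0b100 (binary) → 4 (decimal)
12 ÷ 4 = 3
3 × 2 = 6
6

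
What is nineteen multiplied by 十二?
Convert nineteen (English words) → 19 (decimal)
Convert 十二 (Chinese numeral) → 1×10 + 2 = 12 (decimal)
Compute 19 × 12 = 228
228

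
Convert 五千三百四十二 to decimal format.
Convert 五千三百四十二 (Chinese numeral) → 5×1000 + 3×100 + 4×10 + 2 = 5342 (decimal)
5342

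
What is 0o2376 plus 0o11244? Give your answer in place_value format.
Convert 0o2376 (octal) → 2×512 + 3×64 + 7×8 + 6 = 1278 (decimal)
Convert 0o11244 (octal) → 1×4096 + 1×512 + 2×64 + 4×8 + 4 = 4772 (decimal)
Compute 1278 + 4772 = 6050
Convert 6050 (decimal) → 6050 = 6×1000 + 5×10 → 6 thousands, 5 tens (place-value notation)
6 thousands, 5 tens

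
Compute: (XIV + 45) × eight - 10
Convert XIV (Roman numeral) → 10 + 4 = 14 (decimal)
Convert eight (English words) → 8 (decimal)
Expression in decimal: (14 + 45) × 8 - 10
Parentheses first: 14 + 45 = 59
Multiply: 59 × 8 = 472
Subtract: 472 - 10 = 462
462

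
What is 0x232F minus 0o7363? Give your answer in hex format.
Convert 0x232F (hexadecimal) → 2×4096 + 3×256 + 2×16 + 15 = 9007 (decimal)
Convert 0o7363 (octal) → 7×512 + 3×64 + 6×8 + 3 = 3827 (decimal)
Compute 9007 - 3827 = 5180
Convert 5180 (decimal) → 5180 = 1×4096 + 4×256 + 3×16 + 12 → 0x143C (hexadecimal)
0x143C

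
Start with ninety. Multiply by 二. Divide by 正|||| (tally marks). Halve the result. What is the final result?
Convert ninety (English words) → 90 (decimal)
Start: 90
Convert 二 (Chinese numeral) → 2 (decimal)
90 × 2 = 180
Convert 正|||| (tally marks) → 5 + 4 = 9 (decimal)
180 ÷ 9 = 20
20 ÷ 2 = 10
10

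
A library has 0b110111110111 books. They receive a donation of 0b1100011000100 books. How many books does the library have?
Convert 0b110111110111 (binary) → 2048 + 1024 + 256 + 128 + 64 + 32 + 16 + 4 + 2 + 1 = 3575 (decimal)
Convert 0b1100011000100 (binary) → 4096 + 2048 + 128 + 64 + 4 = 6340 (decimal)
Compute 3575 + 6340 = 9915
9915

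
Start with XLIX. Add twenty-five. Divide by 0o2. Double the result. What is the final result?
Convert XLIX (Roman numeral) → 40 + 9 = 49 (decimal)
Start: 49
Convert twenty-five (English words) → 25 (decimal)
49 + 25 = 74
Convert 0o2 (octal) → 2 (decimal)
74 ÷ 2 = 37
37 × 2 = 74
74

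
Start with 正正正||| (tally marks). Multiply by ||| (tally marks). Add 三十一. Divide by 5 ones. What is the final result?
Convert 正正正||| (tally marks) → 5 + 5 + 5 + 3 = 18 (decimal)
Start: 18
Convert ||| (tally marks) → 3 (decimal)
18 × 3 = 54
Convert 三十一 (Chinese numeral) → 3×10 + 1 = 31 (decimal)
54 + 31 = 85
Convert 5 ones (place-value notation) → 5 (decimal)
85 ÷ 5 = 17
17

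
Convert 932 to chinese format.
Convert 932 (decimal) → 932 = 9×100 + 3×10 + 2 → 九百三十二 (Chinese numeral)
九百三十二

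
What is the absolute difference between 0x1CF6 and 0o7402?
Convert 0x1CF6 (hexadecimal) → 1×4096 + 12×256 + 15×16 + 6 = 7414 (decimal)
Convert 0o7402 (octal) → 7×512 + 4×64 + 2 = 3842 (decimal)
Compute |7414 - 3842| = 3572
3572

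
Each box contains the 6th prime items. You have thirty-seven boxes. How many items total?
Convert the 6th prime (prime index) → 13 (decimal)
Convert thirty-seven (English words) → 37 (decimal)
Compute 13 × 37 = 481
481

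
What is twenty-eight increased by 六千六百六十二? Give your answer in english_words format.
Convert twenty-eight (English words) → 28 (decimal)
Convert 六千六百六十二 (Chinese numeral) → 6×1000 + 6×100 + 6×10 + 2 = 6662 (decimal)
Compute 28 + 6662 = 6690
Convert 6690 (decimal) → 6690 = 6×1000 + 6×100 + 90 → six thousand six hundred ninety (English words)
six thousand six hundred ninety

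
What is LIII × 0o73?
Convert LIII (Roman numeral) → 50 + 1 + 1 + 1 = 53 (decimal)
Convert 0o73 (octal) → 7×8 + 3 = 59 (decimal)
Compute 53 × 59 = 3127
3127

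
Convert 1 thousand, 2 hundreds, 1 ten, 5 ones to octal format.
Convert 1 thousand, 2 hundreds, 1 ten, 5 ones (place-value notation) → 1×1000 + 2×100 + 1×10 + 5 = 1215 (decimal)
Convert 1215 (decimal) → 1215 = 2×512 + 2×64 + 7×8 + 7 → 0o2277 (octal)
0o2277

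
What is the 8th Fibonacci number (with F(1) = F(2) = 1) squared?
The 8th Fibonacci number (with F(1) = F(2) = 1): 1, 1, 2, 3, 5, 8, 13, 21 → 21
Compute 21² = 21 × 21 = 441
441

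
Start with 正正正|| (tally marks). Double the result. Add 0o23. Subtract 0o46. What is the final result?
Convert 正正正|| (tally marks) → 5 + 5 + 5 + 2 = 17 (decimal)
Start: 17
17 × 2 = 34
Convert 0o23 (octal) → 2×8 + 3 = 19 (decimal)
34 + 19 = 53
Convert 0o46 (octal) → 4×8 + 6 = 38 (decimal)
53 - 38 = 15
15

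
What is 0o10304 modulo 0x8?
Convert 0o10304 (octal) → 1×4096 + 3×64 + 4 = 4292 (decimal)
Convert 0x8 (hexadecimal) → 8 (decimal)
Compute 4292 mod 8 = 4
4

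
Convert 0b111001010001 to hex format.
Convert 0b111001010001 (binary) → 2048 + 1024 + 512 + 64 + 16 + 1 = 3665 (decimal)
Convert 3665 (decimal) → 3665 = 14×256 + 5×16 + 1 → 0xE51 (hexadecimal)
0xE51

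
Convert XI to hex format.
Convert XI (Roman numeral) → 10 + 1 = 11 (decimal)
Convert 11 (decimal) → 0xB (hexadecimal)
0xB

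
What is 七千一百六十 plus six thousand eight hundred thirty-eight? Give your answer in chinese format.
Convert 七千一百六十 (Chinese numeral) → 7×1000 + 1×100 + 6×10 = 7160 (decimal)
Convert six thousand eight hundred thirty-eight (English words) → 6×1000 + 8×100 + 38 = 6838 (decimal)
Compute 7160 + 6838 = 13998
Convert 13998 (decimal) → 13998 = 1×10000 + 3×1000 + 9×100 + 9×10 + 8 → 一万三千九百九十八 (Chinese numeral)
一万三千九百九十八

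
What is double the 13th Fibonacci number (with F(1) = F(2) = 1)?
The 13th Fibonacci number (with F(1) = F(2) = 1): 1, 1, 2, 3, 5, 8, 13, 21, 34, 55, 89, 144, 233 → 233
Compute 233 × 2 = 466
466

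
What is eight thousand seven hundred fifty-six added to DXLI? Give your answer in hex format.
Convert eight thousand seven hundred fifty-six (English words) → 8×1000 + 7×100 + 56 = 8756 (decimal)
Convert DXLI (Roman numeral) → 500 + 40 + 1 = 541 (decimal)
Compute 8756 + 541 = 9297
Convert 9297 (decimal) → 9297 = 2×4096 + 4×256 + 5×16 + 1 → 0x2451 (hexadecimal)
0x2451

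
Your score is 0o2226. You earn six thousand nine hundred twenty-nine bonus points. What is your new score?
Convert 0o2226 (octal) → 2×512 + 2×64 + 2×8 + 6 = 1174 (decimal)
Convert six thousand nine hundred twenty-nine (English words) → 6×1000 + 9×100 + 29 = 6929 (decimal)
Compute 1174 + 6929 = 8103
8103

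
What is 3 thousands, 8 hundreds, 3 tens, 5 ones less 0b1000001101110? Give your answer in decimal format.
Convert 3 thousands, 8 hundreds, 3 tens, 5 ones (place-value notation) → 3×1000 + 8×100 + 3×10 + 5 = 3835 (decimal)
Convert 0b1000001101110 (binary) → 4096 + 64 + 32 + 8 + 4 + 2 = 4206 (decimal)
Compute 3835 - 4206 = -371
-371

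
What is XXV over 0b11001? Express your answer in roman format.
Convert XXV (Roman numeral) → 10 + 10 + 5 = 25 (decimal)
Convert 0b11001 (binary) → 16 + 8 + 1 = 25 (decimal)
Compute 25 ÷ 25 = 1
Convert 1 (decimal) → I (Roman numeral)
I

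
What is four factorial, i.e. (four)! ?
Convert four (English words) → 4 (decimal)
Compute 4! = 24
24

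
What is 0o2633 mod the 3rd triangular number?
Convert 0o2633 (octal) → 2×512 + 6×64 + 3×8 + 3 = 1435 (decimal)
Convert the 3rd triangular number (triangular index) → 3×4/2 = 6 (decimal)
Compute 1435 mod 6 = 1
1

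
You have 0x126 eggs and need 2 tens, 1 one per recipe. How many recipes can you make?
Convert 0x126 (hexadecimal) → 1×256 + 2×16 + 6 = 294 (decimal)
Convert 2 tens, 1 one (place-value notation) → 2×10 + 1 = 21 (decimal)
Compute 294 ÷ 21 = 14
14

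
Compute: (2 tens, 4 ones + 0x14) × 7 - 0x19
Convert 2 tens, 4 ones (place-value notation) → 2×10 + 4 = 24 (decimal)
Convert 0x14 (hexadecimal) → 1×16 + 4 = 20 (decimal)
Convert 0x19 (hexadecimal) → 1×16 + 9 = 25 (decimal)
Expression in decimal: (24 + 20) × 7 - 25
Parentheses first: 24 + 20 = 44
Multiply: 44 × 7 = 308
Subtract: 308 - 25 = 283
283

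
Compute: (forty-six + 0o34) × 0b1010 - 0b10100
Convert forty-six (English words) → 46 (decimal)
Convert 0o34 (octal) → 3×8 + 4 = 28 (decimal)
Convert 0b1010 (binary) → 8 + 2 = 10 (decimal)
Convert 0b10100 (binary) → 16 + 4 = 20 (decimal)
Expression in decimal: (46 + 28) × 10 - 20
Parentheses first: 46 + 28 = 74
Multiply: 74 × 10 = 740
Subtract: 740 - 20 = 720
720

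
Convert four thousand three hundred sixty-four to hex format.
Convert four thousand three hundred sixty-four (English words) → 4×1000 + 3×100 + 64 = 4364 (decimal)
Convert 4364 (decimal) → 4364 = 1×4096 + 1×256 + 12 → 0x110C (hexadecimal)
0x110C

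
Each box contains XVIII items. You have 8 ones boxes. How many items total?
Convert XVIII (Roman numeral) → 10 + 5 + 1 + 1 + 1 = 18 (decimal)
Convert 8 ones (place-value notation) → 8 (decimal)
Compute 18 × 8 = 144
144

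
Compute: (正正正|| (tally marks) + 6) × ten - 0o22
Convert 正正正|| (tally marks) → 5 + 5 + 5 + 2 = 17 (decimal)
Convert ten (English words) → 10 (decimal)
Convert 0o22 (octal) → 2×8 + 2 = 18 (decimal)
Expression in decimal: (17 + 6) × 10 - 18
Parentheses first: 17 + 6 = 23
Multiply: 23 × 10 = 230
Subtract: 230 - 18 = 212
212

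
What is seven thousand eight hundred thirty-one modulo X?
Convert seven thousand eight hundred thirty-one (English words) → 7×1000 + 8×100 + 31 = 7831 (decimal)
Convert X (Roman numeral) → 10 (decimal)
Compute 7831 mod 10 = 1
1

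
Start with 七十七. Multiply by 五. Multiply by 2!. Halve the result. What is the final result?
Convert 七十七 (Chinese numeral) → 7×10 + 7 = 77 (decimal)
Start: 77
Convert 五 (Chinese numeral) → 5 (decimal)
77 × 5 = 385
Convert 2! (factorial) → 2 (decimal)
385 × 2 = 770
770 ÷ 2 = 385
385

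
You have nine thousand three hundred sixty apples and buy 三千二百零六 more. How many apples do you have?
Convert nine thousand three hundred sixty (English words) → 9×1000 + 3×100 + 60 = 9360 (decimal)
Convert 三千二百零六 (Chinese numeral) → 3×1000 + 2×100 + 6 = 3206 (decimal)
Compute 9360 + 3206 = 12566
12566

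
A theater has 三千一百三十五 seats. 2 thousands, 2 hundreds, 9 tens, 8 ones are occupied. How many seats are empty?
Convert 三千一百三十五 (Chinese numeral) → 3×1000 + 1×100 + 3×10 + 5 = 3135 (decimal)
Convert 2 thousands, 2 hundreds, 9 tens, 8 ones (place-value notation) → 2×1000 + 2×100 + 9×10 + 8 = 2298 (decimal)
Compute 3135 - 2298 = 837
837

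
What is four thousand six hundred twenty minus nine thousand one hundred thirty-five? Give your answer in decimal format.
Convert four thousand six hundred twenty (English words) → 4×1000 + 6×100 + 20 = 4620 (decimal)
Convert nine thousand one hundred thirty-five (English words) → 9×1000 + 1×100 + 35 = 9135 (decimal)
Compute 4620 - 9135 = -4515
-4515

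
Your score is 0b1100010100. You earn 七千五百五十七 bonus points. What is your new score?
Convert 0b1100010100 (binary) → 512 + 256 + 16 + 4 = 788 (decimal)
Convert 七千五百五十七 (Chinese numeral) → 7×1000 + 5×100 + 5×10 + 7 = 7557 (decimal)
Compute 788 + 7557 = 8345
8345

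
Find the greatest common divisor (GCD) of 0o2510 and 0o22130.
Convert 0o2510 (octal) → 2×512 + 5×64 + 1×8 = 1352 (decimal)
Convert 0o22130 (octal) → 2×4096 + 2×512 + 1×64 + 3×8 = 9304 (decimal)
Compute gcd(1352, 9304) = 8
8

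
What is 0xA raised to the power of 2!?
Convert 0xA (hexadecimal) → 10 (decimal)
Convert 2! (factorial) → 2 (decimal)
Compute 10 ^ 2 = 100
100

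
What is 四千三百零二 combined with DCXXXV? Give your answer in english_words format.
Convert 四千三百零二 (Chinese numeral) → 4×1000 + 3×100 + 2 = 4302 (decimal)
Convert DCXXXV (Roman numeral) → 500 + 100 + 10 + 10 + 10 + 5 = 635 (decimal)
Compute 4302 + 635 = 4937
Convert 4937 (decimal) → 4937 = 4×1000 + 9×100 + 37 → four thousand nine hundred thirty-seven (English words)
four thousand nine hundred thirty-seven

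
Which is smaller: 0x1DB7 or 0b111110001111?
Convert 0x1DB7 (hexadecimal) → 1×4096 + 13×256 + 11×16 + 7 = 7607 (decimal)
Convert 0b111110001111 (binary) → 2048 + 1024 + 512 + 256 + 128 + 8 + 4 + 2 + 1 = 3983 (decimal)
Compare 7607 vs 3983: smaller = 3983
3983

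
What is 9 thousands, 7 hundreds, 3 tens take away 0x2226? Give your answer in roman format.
Convert 9 thousands, 7 hundreds, 3 tens (place-value notation) → 9×1000 + 7×100 + 3×10 = 9730 (decimal)
Convert 0x2226 (hexadecimal) → 2×4096 + 2×256 + 2×16 + 6 = 8742 (decimal)
Compute 9730 - 8742 = 988
Convert 988 (decimal) → 988 = 900 + 50 + 10 + 10 + 10 + 5 + 1 + 1 + 1 → CMLXXXVIII (Roman numeral)
CMLXXXVIII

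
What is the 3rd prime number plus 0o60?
The 3rd prime number = 5
Convert 0o60 (octal) → 6×8 = 48 (decimal)
Compute 5 + 48 = 53
53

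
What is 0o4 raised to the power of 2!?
Convert 0o4 (octal) → 4 (decimal)
Convert 2! (factorial) → 2 (decimal)
Compute 4 ^ 2 = 16
16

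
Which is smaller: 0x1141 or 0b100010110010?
Convert 0x1141 (hexadecimal) → 1×4096 + 1×256 + 4×16 + 1 = 4417 (decimal)
Convert 0b100010110010 (binary) → 2048 + 128 + 32 + 16 + 2 = 2226 (decimal)
Compare 4417 vs 2226: smaller = 2226
2226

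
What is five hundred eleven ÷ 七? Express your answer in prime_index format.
Convert five hundred eleven (English words) → 5×100 + 11 = 511 (decimal)
Convert 七 (Chinese numeral) → 7 (decimal)
Compute 511 ÷ 7 = 73
Convert 73 (decimal) → the 21st prime (prime index)
the 21st prime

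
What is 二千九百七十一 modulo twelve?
Convert 二千九百七十一 (Chinese numeral) → 2×1000 + 9×100 + 7×10 + 1 = 2971 (decimal)
Convert twelve (English words) → 12 (decimal)
Compute 2971 mod 12 = 7
7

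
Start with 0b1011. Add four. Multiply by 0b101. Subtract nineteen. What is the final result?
Convert 0b1011 (binary) → 8 + 2 + 1 = 11 (decimal)
Start: 11
Convert four (English words) → 4 (decimal)
11 + 4 = 15
Convert 0b101 (binary) → 4 + 1 = 5 (decimal)
15 × 5 = 75
Convert nineteen (English words) → 19 (decimal)
75 - 19 = 56
56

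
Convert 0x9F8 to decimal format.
Convert 0x9F8 (hexadecimal) → 9×256 + 15×16 + 8 = 2552 (decimal)
2552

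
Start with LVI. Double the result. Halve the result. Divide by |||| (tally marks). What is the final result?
Convert LVI (Roman numeral) → 50 + 5 + 1 = 56 (decimal)
Start: 56
56 × 2 = 112
112 ÷ 2 = 56
Convert |||| (tally marks) → 4 (decimal)
56 ÷ 4 = 14
14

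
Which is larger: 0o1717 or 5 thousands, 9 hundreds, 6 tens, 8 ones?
Convert 0o1717 (octal) → 1×512 + 7×64 + 1×8 + 7 = 975 (decimal)
Convert 5 thousands, 9 hundreds, 6 tens, 8 ones (place-value notation) → 5×1000 + 9×100 + 6×10 + 8 = 5968 (decimal)
Compare 975 vs 5968: larger = 5968
5968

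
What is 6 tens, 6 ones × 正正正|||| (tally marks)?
Convert 6 tens, 6 ones (place-value notation) → 6×10 + 6 = 66 (decimal)
Convert 正正正|||| (tally marks) → 5 + 5 + 5 + 4 = 19 (decimal)
Compute 66 × 19 = 1254
1254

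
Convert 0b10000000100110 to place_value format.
Convert 0b10000000100110 (binary) → 8192 + 32 + 4 + 2 = 8230 (decimal)
Convert 8230 (decimal) → 8230 = 8×1000 + 2×100 + 3×10 → 8 thousands, 2 hundreds, 3 tens (place-value notation)
8 thousands, 2 hundreds, 3 tens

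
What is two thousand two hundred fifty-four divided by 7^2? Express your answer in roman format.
Convert two thousand two hundred fifty-four (English words) → 2×1000 + 2×100 + 54 = 2254 (decimal)
Convert 7^2 (power) → 49 (decimal)
Compute 2254 ÷ 49 = 46
Convert 46 (decimal) → 46 = 40 + 5 + 1 → XLVI (Roman numeral)
XLVI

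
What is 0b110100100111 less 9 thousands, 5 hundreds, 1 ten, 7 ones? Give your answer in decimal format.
Convert 0b110100100111 (binary) → 2048 + 1024 + 256 + 32 + 4 + 2 + 1 = 3367 (decimal)
Convert 9 thousands, 5 hundreds, 1 ten, 7 ones (place-value notation) → 9×1000 + 5×100 + 1×10 + 7 = 9517 (decimal)
Compute 3367 - 9517 = -6150
-6150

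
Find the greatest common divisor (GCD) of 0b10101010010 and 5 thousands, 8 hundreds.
Convert 0b10101010010 (binary) → 1024 + 256 + 64 + 16 + 2 = 1362 (decimal)
Convert 5 thousands, 8 hundreds (place-value notation) → 5×1000 + 8×100 = 5800 (decimal)
Compute gcd(1362, 5800) = 2
2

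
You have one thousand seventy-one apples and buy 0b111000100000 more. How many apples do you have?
Convert one thousand seventy-one (English words) → 1×1000 + 71 = 1071 (decimal)
Convert 0b111000100000 (binary) → 2048 + 1024 + 512 + 32 = 3616 (decimal)
Compute 1071 + 3616 = 4687
4687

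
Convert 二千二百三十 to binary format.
Convert 二千二百三十 (Chinese numeral) → 2×1000 + 2×100 + 3×10 = 2230 (decimal)
Convert 2230 (decimal) → 2230 = 2048 + 128 + 32 + 16 + 4 + 2 → 0b100010110110 (binary)
0b100010110110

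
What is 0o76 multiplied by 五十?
Convert 0o76 (octal) → 7×8 + 6 = 62 (decimal)
Convert 五十 (Chinese numeral) → 5×10 = 50 (decimal)
Compute 62 × 50 = 3100
3100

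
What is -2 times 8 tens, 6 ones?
Convert 8 tens, 6 ones (place-value notation) → 8×10 + 6 = 86 (decimal)
Compute -2 × 86 = -172
-172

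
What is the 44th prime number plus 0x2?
The 44th prime number = 193
Convert 0x2 (hexadecimal) → 2 (decimal)
Compute 193 + 2 = 195
195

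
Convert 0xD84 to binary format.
Convert 0xD84 (hexadecimal) → 13×256 + 8×16 + 4 = 3460 (decimal)
Convert 3460 (decimal) → 3460 = 2048 + 1024 + 256 + 128 + 4 → 0b110110000100 (binary)
0b110110000100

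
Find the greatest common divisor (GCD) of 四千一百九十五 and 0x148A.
Convert 四千一百九十五 (Chinese numeral) → 4×1000 + 1×100 + 9×10 + 5 = 4195 (decimal)
Convert 0x148A (hexadecimal) → 1×4096 + 4×256 + 8×16 + 10 = 5258 (decimal)
Compute gcd(4195, 5258) = 1
1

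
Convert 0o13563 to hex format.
Convert 0o13563 (octal) → 1×4096 + 3×512 + 5×64 + 6×8 + 3 = 6003 (decimal)
Convert 6003 (decimal) → 6003 = 1×4096 + 7×256 + 7×16 + 3 → 0x1773 (hexadecimal)
0x1773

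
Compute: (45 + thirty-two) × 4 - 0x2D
Convert thirty-two (English words) → 32 (decimal)
Convert 0x2D (hexadecimal) → 2×16 + 13 = 45 (decimal)
Expression in decimal: (45 + 32) × 4 - 45
Parentheses first: 45 + 32 = 77
Multiply: 77 × 4 = 308
Subtract: 308 - 45 = 263
263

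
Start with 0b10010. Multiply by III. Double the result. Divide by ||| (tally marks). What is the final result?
Convert 0b10010 (binary) → 16 + 2 = 18 (decimal)
Start: 18
Convert III (Roman numeral) → 1 + 1 + 1 = 3 (decimal)
18 × 3 = 54
54 × 2 = 108
Convert ||| (tally marks) → 3 (decimal)
108 ÷ 3 = 36
36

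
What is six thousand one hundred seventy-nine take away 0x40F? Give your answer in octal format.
Convert six thousand one hundred seventy-nine (English words) → 6×1000 + 1×100 + 79 = 6179 (decimal)
Convert 0x40F (hexadecimal) → 4×256 + 15 = 1039 (decimal)
Compute 6179 - 1039 = 5140
Convert 5140 (decimal) → 5140 = 1×4096 + 2×512 + 2×8 + 4 → 0o12024 (octal)
0o12024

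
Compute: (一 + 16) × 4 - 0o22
Convert 一 (Chinese numeral) → 1 (decimal)
Convert 0o22 (octal) → 2×8 + 2 = 18 (decimal)
Expression in decimal: (1 + 16) × 4 - 18
Parentheses first: 1 + 16 = 17
Multiply: 17 × 4 = 68
Subtract: 68 - 18 = 50
50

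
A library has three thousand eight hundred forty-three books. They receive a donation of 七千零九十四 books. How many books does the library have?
Convert three thousand eight hundred forty-three (English words) → 3×1000 + 8×100 + 43 = 3843 (decimal)
Convert 七千零九十四 (Chinese numeral) → 7×1000 + 9×10 + 4 = 7094 (decimal)
Compute 3843 + 7094 = 10937
10937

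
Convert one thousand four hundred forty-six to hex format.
Convert one thousand four hundred forty-six (English words) → 1×1000 + 4×100 + 46 = 1446 (decimal)
Convert 1446 (decimal) → 1446 = 5×256 + 10×16 + 6 → 0x5A6 (hexadecimal)
0x5A6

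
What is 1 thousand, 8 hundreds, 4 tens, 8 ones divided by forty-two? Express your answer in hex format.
Convert 1 thousand, 8 hundreds, 4 tens, 8 ones (place-value notation) → 1×1000 + 8×100 + 4×10 + 8 = 1848 (decimal)
Convert forty-two (English words) → 42 (decimal)
Compute 1848 ÷ 42 = 44
Convert 44 (decimal) → 44 = 2×16 + 12 → 0x2C (hexadecimal)
0x2C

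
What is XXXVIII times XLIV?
Convert XXXVIII (Roman numeral) → 10 + 10 + 10 + 5 + 1 + 1 + 1 = 38 (decimal)
Convert XLIV (Roman numeral) → 40 + 4 = 44 (decimal)
Compute 38 × 44 = 1672
1672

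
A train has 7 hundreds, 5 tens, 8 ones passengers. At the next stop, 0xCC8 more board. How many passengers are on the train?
Convert 7 hundreds, 5 tens, 8 ones (place-value notation) → 7×100 + 5×10 + 8 = 758 (decimal)
Convert 0xCC8 (hexadecimal) → 12×256 + 12×16 + 8 = 3272 (decimal)
Compute 758 + 3272 = 4030
4030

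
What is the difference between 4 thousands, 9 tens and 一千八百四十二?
Convert 4 thousands, 9 tens (place-value notation) → 4×1000 + 9×10 = 4090 (decimal)
Convert 一千八百四十二 (Chinese numeral) → 1×1000 + 8×100 + 4×10 + 2 = 1842 (decimal)
Difference: |4090 - 1842| = 2248
2248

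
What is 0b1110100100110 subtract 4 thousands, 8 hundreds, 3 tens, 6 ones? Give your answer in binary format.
Convert 0b1110100100110 (binary) → 4096 + 2048 + 1024 + 256 + 32 + 4 + 2 = 7462 (decimal)
Convert 4 thousands, 8 hundreds, 3 tens, 6 ones (place-value notation) → 4×1000 + 8×100 + 3×10 + 6 = 4836 (decimal)
Compute 7462 - 4836 = 2626
Convert 2626 (decimal) → 2626 = 2048 + 512 + 64 + 2 → 0b101001000010 (binary)
0b101001000010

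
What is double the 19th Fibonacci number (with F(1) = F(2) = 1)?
The 19th Fibonacci number (with F(1) = F(2) = 1) = 4181
Compute 4181 × 2 = 8362
8362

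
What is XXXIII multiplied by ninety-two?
Convert XXXIII (Roman numeral) → 10 + 10 + 10 + 1 + 1 + 1 = 33 (decimal)
Convert ninety-two (English words) → 92 (decimal)
Compute 33 × 92 = 3036
3036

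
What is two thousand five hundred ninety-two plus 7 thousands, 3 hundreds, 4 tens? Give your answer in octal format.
Convert two thousand five hundred ninety-two (English words) → 2×1000 + 5×100 + 92 = 2592 (decimal)
Convert 7 thousands, 3 hundreds, 4 tens (place-value notation) → 7×1000 + 3×100 + 4×10 = 7340 (decimal)
Compute 2592 + 7340 = 9932
Convert 9932 (decimal) → 9932 = 2×4096 + 3×512 + 3×64 + 1×8 + 4 → 0o23314 (octal)
0o23314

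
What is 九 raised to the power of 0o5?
Convert 九 (Chinese numeral) → 9 (decimal)
Convert 0o5 (octal) → 5 (decimal)
Compute 9 ^ 5 = 59049
59049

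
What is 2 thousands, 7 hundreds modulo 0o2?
Convert 2 thousands, 7 hundreds (place-value notation) → 2×1000 + 7×100 = 2700 (decimal)
Convert 0o2 (octal) → 2 (decimal)
Compute 2700 mod 2 = 0
0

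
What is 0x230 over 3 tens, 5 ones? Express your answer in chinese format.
Convert 0x230 (hexadecimal) → 2×256 + 3×16 = 560 (decimal)
Convert 3 tens, 5 ones (place-value notation) → 3×10 + 5 = 35 (decimal)
Compute 560 ÷ 35 = 16
Convert 16 (decimal) → 16 = 1×10 + 6 → 十六 (Chinese numeral)
十六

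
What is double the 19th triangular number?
The 19th triangular number = 19×20/2 = 190
Compute 190 × 2 = 380
380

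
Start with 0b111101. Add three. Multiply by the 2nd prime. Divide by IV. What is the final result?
Convert 0b111101 (binary) → 32 + 16 + 8 + 4 + 1 = 61 (decimal)
Start: 61
Convert three (English words) → 3 (decimal)
61 + 3 = 64
Convert the 2nd prime (prime index) → 3 (decimal)
64 × 3 = 192
Convert IV (Roman numeral) → 4 (decimal)
192 ÷ 4 = 48
48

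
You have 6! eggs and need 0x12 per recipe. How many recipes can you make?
Convert 6! (factorial) → 720 (decimal)
Convert 0x12 (hexadecimal) → 1×16 + 2 = 18 (decimal)
Compute 720 ÷ 18 = 40
40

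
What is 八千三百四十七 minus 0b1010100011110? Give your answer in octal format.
Convert 八千三百四十七 (Chinese numeral) → 8×1000 + 3×100 + 4×10 + 7 = 8347 (decimal)
Convert 0b1010100011110 (binary) → 4096 + 1024 + 256 + 16 + 8 + 4 + 2 = 5406 (decimal)
Compute 8347 - 5406 = 2941
Convert 2941 (decimal) → 2941 = 5×512 + 5×64 + 7×8 + 5 → 0o5575 (octal)
0o5575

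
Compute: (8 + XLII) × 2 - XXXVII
Convert XLII (Roman numeral) → 40 + 1 + 1 = 42 (decimal)
Convert XXXVII (Roman numeral) → 10 + 10 + 10 + 5 + 1 + 1 = 37 (decimal)
Expression in decimal: (8 + 42) × 2 - 37
Parentheses first: 8 + 42 = 50
Multiply: 50 × 2 = 100
Subtract: 100 - 37 = 63
63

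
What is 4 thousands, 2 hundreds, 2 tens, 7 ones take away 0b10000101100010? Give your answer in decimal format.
Convert 4 thousands, 2 hundreds, 2 tens, 7 ones (place-value notation) → 4×1000 + 2×100 + 2×10 + 7 = 4227 (decimal)
Convert 0b10000101100010 (binary) → 8192 + 256 + 64 + 32 + 2 = 8546 (decimal)
Compute 4227 - 8546 = -4319
-4319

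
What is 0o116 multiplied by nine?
Convert 0o116 (octal) → 1×64 + 1×8 + 6 = 78 (decimal)
Convert nine (English words) → 9 (decimal)
Compute 78 × 9 = 702
702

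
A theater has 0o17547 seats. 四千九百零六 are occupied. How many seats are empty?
Convert 0o17547 (octal) → 1×4096 + 7×512 + 5×64 + 4×8 + 7 = 8039 (decimal)
Convert 四千九百零六 (Chinese numeral) → 4×1000 + 9×100 + 6 = 4906 (decimal)
Compute 8039 - 4906 = 3133
3133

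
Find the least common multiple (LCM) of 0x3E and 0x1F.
Convert 0x3E (hexadecimal) → 3×16 + 14 = 62 (decimal)
Convert 0x1F (hexadecimal) → 1×16 + 15 = 31 (decimal)
Compute lcm(62, 31) = 62
62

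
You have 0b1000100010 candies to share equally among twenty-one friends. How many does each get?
Convert 0b1000100010 (binary) → 512 + 32 + 2 = 546 (decimal)
Convert twenty-one (English words) → 21 (decimal)
Compute 546 ÷ 21 = 26
26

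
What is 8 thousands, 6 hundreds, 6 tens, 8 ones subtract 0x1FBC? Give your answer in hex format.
Convert 8 thousands, 6 hundreds, 6 tens, 8 ones (place-value notation) → 8×1000 + 6×100 + 6×10 + 8 = 8668 (decimal)
Convert 0x1FBC (hexadecimal) → 1×4096 + 15×256 + 11×16 + 12 = 8124 (decimal)
Compute 8668 - 8124 = 544
Convert 544 (decimal) → 544 = 2×256 + 2×16 → 0x220 (hexadecimal)
0x220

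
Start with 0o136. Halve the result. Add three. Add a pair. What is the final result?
Convert 0o136 (octal) → 1×64 + 3×8 + 6 = 94 (decimal)
Start: 94
94 ÷ 2 = 47
Convert three (English words) → 3 (decimal)
47 + 3 = 50
Convert a pair (colloquial) → 2 (decimal)
50 + 2 = 52
52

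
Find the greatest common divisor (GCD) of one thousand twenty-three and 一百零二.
Convert one thousand twenty-three (English words) → 1×1000 + 23 = 1023 (decimal)
Convert 一百零二 (Chinese numeral) → 1×100 + 2 = 102 (decimal)
Compute gcd(1023, 102) = 3
3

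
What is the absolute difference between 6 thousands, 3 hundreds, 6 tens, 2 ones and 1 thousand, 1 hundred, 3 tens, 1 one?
Convert 6 thousands, 3 hundreds, 6 tens, 2 ones (place-value notation) → 6×1000 + 3×100 + 6×10 + 2 = 6362 (decimal)
Convert 1 thousand, 1 hundred, 3 tens, 1 one (place-value notation) → 1×1000 + 1×100 + 3×10 + 1 = 1131 (decimal)
Compute |6362 - 1131| = 5231
5231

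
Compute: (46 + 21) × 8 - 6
Parentheses first: 46 + 21 = 67
Multiply: 67 × 8 = 536
Subtract: 536 - 6 = 530
530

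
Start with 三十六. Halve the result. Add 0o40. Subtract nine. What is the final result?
Convert 三十六 (Chinese numeral) → 3×10 + 6 = 36 (decimal)
Start: 36
36 ÷ 2 = 18
Convert 0o40 (octal) → 4×8 = 32 (decimal)
18 + 32 = 50
Convert nine (English words) → 9 (decimal)
50 - 9 = 41
41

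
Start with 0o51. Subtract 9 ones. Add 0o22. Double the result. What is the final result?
Convert 0o51 (octal) → 5×8 + 1 = 41 (decimal)
Start: 41
Convert 9 ones (place-value notation) → 9 (decimal)
41 - 9 = 32
Convert 0o22 (octal) → 2×8 + 2 = 18 (decimal)
32 + 18 = 50
50 × 2 = 100
100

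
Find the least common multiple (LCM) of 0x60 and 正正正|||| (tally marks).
Convert 0x60 (hexadecimal) → 6×16 = 96 (decimal)
Convert 正正正|||| (tally marks) → 5 + 5 + 5 + 4 = 19 (decimal)
Compute lcm(96, 19) = 1824
1824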